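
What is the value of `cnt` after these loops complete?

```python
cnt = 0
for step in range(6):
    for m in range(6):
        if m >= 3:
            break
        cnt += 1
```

Inner breaks at 3, outer runs 6 times
`cnt` takes the values: 0 → 1 → 2 → 3 → 4 → 5 → 6 → 7 → 8 → 9 → 10 → 11 → 12 → 13 → 14 → 15 → 16 → 17 → 18

Answer: 18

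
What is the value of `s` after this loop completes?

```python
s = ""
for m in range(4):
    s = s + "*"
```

Repeat '*' 4 times
`s` takes the values: "" → "*" → "**" → "***" → "****"

Answer: "****"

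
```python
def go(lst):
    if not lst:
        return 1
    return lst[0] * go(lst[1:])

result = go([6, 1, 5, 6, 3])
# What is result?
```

Product over [6, 1, 5, 6, 3] = 6 * 1 * 5 * 6 * 3 = 540

Answer: 540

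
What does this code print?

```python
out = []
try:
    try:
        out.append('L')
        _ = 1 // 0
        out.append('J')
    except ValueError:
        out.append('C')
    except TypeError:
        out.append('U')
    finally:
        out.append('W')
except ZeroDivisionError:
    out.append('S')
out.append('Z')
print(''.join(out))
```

Execution trace: 'L' (try body) → 'W' (finally) → 'S' (outer except ZeroDivisionError) → 'Z' (after the try/except). Output: LWSZ

Answer: LWSZ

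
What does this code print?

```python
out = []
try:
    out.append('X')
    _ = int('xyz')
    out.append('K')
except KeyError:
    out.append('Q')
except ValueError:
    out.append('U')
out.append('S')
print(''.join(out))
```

Execution trace: 'X' (try body) → 'U' (except ValueError) → 'S' (after the try/except). Output: XUS

Answer: XUS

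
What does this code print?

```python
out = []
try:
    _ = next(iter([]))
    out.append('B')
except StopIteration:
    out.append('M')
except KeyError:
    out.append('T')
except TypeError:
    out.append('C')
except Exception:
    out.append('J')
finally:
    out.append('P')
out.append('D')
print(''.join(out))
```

Execution trace: 'M' (except StopIteration) → 'P' (finally) → 'D' (after the try/except). Output: MPD

Answer: MPD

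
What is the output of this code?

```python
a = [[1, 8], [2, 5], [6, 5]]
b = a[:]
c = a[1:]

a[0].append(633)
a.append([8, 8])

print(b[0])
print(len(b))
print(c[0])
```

Key concept: slice with nested mutation.
Step by step:
`a = [[1, 8], [2, 5], [6, 5]]` → a = [[1, 8], [2, 5], [6, 5]]
`b = a[:]` → b = [[1, 8], [2, 5], [6, 5]]
`c = a[1:]` → c = [[2, 5], [6, 5]]
`a[0].append(633)` → a = [[1, 8, 633], [2, 5], [6, 5]]; b = [[1, 8, 633], [2, 5], [6, 5]]
`a.append([8, 8])` → a = [[1, 8, 633], [2, 5], [6, 5], [8, 8]]
`print(b[0])` → prints [1, 8, 633]
`print(len(b))` → prints 3
`print(c[0])` → prints [2, 5]

Answer:
[1, 8, 633]
3
[2, 5]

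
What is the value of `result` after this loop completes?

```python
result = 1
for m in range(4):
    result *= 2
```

2^4 = 16
`result` takes the values: 1 → 2 → 4 → 8 → 16

Answer: 16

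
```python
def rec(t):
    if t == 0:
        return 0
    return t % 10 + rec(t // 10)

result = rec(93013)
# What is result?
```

Sum of digits of 93013: 3 + 1 + 0 + 3 + 9 = 16

Answer: 16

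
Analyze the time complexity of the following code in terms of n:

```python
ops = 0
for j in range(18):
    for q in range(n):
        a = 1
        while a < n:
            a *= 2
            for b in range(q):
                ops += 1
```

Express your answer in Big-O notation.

Each loop level contributes: 1 × n × log n × n. Multiplying the contributions gives O(n^2 log n).

Answer: O(n^2 log n)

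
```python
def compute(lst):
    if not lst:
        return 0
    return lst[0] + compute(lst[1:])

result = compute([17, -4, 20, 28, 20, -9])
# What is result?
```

17 + (-4) + 20 + 28 + 20 + (-9) + 0 = 72

Answer: 72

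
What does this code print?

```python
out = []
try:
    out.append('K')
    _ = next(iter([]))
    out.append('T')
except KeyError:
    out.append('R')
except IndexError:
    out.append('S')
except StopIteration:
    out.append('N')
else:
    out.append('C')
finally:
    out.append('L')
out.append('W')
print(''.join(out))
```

Execution trace: 'K' (try body) → 'N' (except StopIteration) → 'L' (finally) → 'W' (after the try/except). Output: KNLW

Answer: KNLW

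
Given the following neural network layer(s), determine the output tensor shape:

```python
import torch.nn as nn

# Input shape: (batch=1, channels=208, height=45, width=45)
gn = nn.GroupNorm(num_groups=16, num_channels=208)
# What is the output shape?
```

Input: (1, 208, 45, 45) -> Output: (1, 208, 45, 45)

Answer: (1, 208, 45, 45)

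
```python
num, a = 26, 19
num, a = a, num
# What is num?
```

Trace:
`num, a = 26, 19` → num = 26; a = 19
`num, a = a, num` → num = 19; a = 26
So num = 19

Answer: 19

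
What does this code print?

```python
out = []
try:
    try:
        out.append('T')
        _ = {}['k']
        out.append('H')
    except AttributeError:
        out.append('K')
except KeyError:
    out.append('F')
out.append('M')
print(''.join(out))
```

Execution trace: 'T' (try body) → 'F' (outer except KeyError) → 'M' (after the try/except). Output: TFM

Answer: TFM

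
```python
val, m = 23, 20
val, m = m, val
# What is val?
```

Trace:
`val, m = 23, 20` → val = 23; m = 20
`val, m = m, val` → val = 20; m = 23
So val = 20

Answer: 20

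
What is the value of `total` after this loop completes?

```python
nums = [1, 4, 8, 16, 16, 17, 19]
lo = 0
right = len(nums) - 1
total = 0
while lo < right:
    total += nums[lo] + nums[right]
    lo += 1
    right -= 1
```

Sum of pairs from ends
`total` takes the values: 0 → 20 → 41 → 65

Answer: 65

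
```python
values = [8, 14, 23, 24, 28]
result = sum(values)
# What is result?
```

Trace:
`values = [8, 14, 23, 24, 28]` → values = [8, 14, 23, 24, 28]
`result = sum(values)` → result = 97
So result = 97

Answer: 97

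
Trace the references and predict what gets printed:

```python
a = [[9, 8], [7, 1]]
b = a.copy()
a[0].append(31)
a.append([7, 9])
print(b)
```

Key concept: shallow copy with nested lists.
Step by step:
`a = [[9, 8], [7, 1]]` → a = [[9, 8], [7, 1]]
`b = a.copy()` → b = [[9, 8], [7, 1]]
`a[0].append(31)` → a = [[9, 8, 31], [7, 1]]; b = [[9, 8, 31], [7, 1]]
`a.append([7, 9])` → a = [[9, 8, 31], [7, 1], [7, 9]]
`print(b)` → prints [[9, 8, 31], [7, 1]]

Answer: [[9, 8, 31], [7, 1]]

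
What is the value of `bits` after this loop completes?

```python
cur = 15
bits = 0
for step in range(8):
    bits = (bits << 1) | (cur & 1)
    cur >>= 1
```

Reverse lowest 8 bits of 15
`bits` takes the values: 0 → 1 → 3 → 7 → 15 → 30 → 60 → 120 → 240

Answer: 240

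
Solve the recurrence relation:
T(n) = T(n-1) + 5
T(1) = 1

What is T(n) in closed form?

Unrolling: T(n) = T(1) + 5·(n-1) = 1 + 5(n-1) = 5n - 4.

Answer: T(n) = 5n - 4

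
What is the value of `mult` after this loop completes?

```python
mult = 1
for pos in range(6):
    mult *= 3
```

3^6 = 729
`mult` takes the values: 1 → 3 → 9 → 27 → 81 → 243 → 729

Answer: 729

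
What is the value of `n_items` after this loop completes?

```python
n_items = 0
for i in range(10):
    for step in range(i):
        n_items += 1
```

Triangle number: 0+1+2+...+9
`n_items` takes the values: 0 → 1 → 2 → 3 → 4 → 5 → 6 → 7 → 8 → 9 → 10 → 11 → 12 → 13 → 14 → 15 → 16 → 17 → 18 → 19 → 20 → 21 → 22 → 23 → 24 → 25 → 26 → 27 → 28 → 29 → … → 41 → 42 → 43 → 44 → 45

Answer: 45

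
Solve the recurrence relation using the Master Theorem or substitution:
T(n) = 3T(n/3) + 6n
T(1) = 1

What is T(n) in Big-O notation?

By Master Theorem: a=3, b=3, f(n)=6n. Since log_3(3) = 1 and f(n) = Θ(n^1), Case 2 applies. T(n) = O(n log n).

Answer: O(n log n)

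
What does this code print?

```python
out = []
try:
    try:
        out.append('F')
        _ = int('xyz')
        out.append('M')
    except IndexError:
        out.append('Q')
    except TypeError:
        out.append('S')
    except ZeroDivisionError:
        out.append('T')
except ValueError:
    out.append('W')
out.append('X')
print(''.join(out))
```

Execution trace: 'F' (try body) → 'W' (outer except ValueError) → 'X' (after the try/except). Output: FWX

Answer: FWX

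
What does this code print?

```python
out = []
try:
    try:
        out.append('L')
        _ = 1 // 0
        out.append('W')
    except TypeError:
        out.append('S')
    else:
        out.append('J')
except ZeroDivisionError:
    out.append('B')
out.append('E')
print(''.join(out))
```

Execution trace: 'L' (try body) → 'B' (outer except ZeroDivisionError) → 'E' (after the try/except). Output: LBE

Answer: LBE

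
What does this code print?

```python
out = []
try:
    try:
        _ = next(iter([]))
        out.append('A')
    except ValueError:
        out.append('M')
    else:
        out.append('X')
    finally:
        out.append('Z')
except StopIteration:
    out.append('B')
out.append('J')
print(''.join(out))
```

Execution trace: 'Z' (finally) → 'B' (outer except StopIteration) → 'J' (after the try/except). Output: ZBJ

Answer: ZBJ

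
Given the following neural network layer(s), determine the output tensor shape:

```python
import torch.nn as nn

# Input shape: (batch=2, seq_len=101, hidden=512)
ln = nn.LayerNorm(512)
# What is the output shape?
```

Input: (2, 101, 512) -> Output: (2, 101, 512)

Answer: (2, 101, 512)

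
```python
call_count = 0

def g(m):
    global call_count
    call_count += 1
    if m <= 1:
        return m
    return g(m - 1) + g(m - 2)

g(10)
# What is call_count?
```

Calls(m) = 1 + Calls(m-1) + Calls(m-2); Calls(0)=Calls(1)=1. For m=10 this gives 177.

Answer: 177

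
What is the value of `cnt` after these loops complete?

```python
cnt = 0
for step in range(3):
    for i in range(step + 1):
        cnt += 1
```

Triangle: 1 + 2 + ... + 3
`cnt` takes the values: 0 → 1 → 2 → 3 → 4 → 5 → 6

Answer: 6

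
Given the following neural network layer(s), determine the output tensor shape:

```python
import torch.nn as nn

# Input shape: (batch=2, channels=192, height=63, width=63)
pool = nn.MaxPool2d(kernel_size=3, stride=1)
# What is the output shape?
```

Input: (2, 192, 63, 63) -> Output: (2, 192, 61, 61)

Answer: (2, 192, 61, 61)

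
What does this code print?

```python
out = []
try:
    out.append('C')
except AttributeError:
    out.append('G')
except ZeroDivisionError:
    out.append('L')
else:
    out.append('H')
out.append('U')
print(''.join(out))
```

Execution trace: 'C' (try body, no exception) → 'H' (else) → 'U' (after the try/except). Output: CHU

Answer: CHU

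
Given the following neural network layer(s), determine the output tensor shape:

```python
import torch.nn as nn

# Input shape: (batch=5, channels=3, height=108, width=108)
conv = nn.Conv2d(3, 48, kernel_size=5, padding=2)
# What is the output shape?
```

Input: (5, 3, 108, 108) -> Output: (5, 48, 108, 108)

Answer: (5, 48, 108, 108)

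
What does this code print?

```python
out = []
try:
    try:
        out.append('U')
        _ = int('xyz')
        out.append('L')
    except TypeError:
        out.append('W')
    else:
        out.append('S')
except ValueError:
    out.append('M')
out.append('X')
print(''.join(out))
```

Execution trace: 'U' (try body) → 'M' (outer except ValueError) → 'X' (after the try/except). Output: UMX

Answer: UMX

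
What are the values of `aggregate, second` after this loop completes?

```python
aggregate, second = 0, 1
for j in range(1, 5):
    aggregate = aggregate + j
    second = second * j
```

Sum and factorial of 1 to 4
`aggregate, second` takes the values: (0, 1) → (1, 1) → (3, 1) → (3, 2) → (6, 2) → (6, 6) → (10, 6) → (10, 24)

Answer: 10, 24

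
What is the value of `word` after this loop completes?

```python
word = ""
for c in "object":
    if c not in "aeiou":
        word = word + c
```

Remove vowels from 'object'
`word` takes the values: "" → "b" → "bj" → "bjc" → "bjct"

Answer: "bjct"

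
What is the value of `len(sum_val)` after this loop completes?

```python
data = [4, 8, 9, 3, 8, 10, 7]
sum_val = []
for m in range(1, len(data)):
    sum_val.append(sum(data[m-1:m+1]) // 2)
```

Number of 2-element averages
`sum_val` takes the values: [] → [6] → [6, 8] → [6, 8, 6] → [6, 8, 6, 5] → [6, 8, 6, 5, 9] → [6, 8, 6, 5, 9, 8]
So `len(sum_val)` = 6

Answer: 6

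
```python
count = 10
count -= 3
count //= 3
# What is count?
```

Trace:
`count = 10` → count = 10
`count -= 3` → count = 7
`count //= 3` → count = 2
So count = 2

Answer: 2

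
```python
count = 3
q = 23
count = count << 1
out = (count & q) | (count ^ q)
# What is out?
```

Trace:
`count = 3` → count = 3
`q = 23` → q = 23
`count = count << 1` → count = 6
`out = (count & q) | (count ^ q)` → out = 23
So out = 23

Answer: 23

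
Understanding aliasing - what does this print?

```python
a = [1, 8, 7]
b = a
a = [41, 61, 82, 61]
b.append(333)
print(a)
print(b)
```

Key concept: rebinding vs mutation: a is rebound to a new list, b still points at the original.
Step by step:
`a = [1, 8, 7]` → a = [1, 8, 7]
`b = a` → b = [1, 8, 7] (same object as a)
`a = [41, 61, 82, 61]` → a = [41, 61, 82, 61]
`b.append(333)` → b = [1, 8, 7, 333]
`print(a)` → prints [41, 61, 82, 61]
`print(b)` → prints [1, 8, 7, 333]

Answer:
[41, 61, 82, 61]
[1, 8, 7, 333]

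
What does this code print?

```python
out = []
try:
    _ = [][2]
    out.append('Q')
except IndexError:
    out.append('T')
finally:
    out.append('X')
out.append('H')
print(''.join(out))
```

Execution trace: 'T' (except IndexError) → 'X' (finally) → 'H' (after the try/except). Output: TXH

Answer: TXH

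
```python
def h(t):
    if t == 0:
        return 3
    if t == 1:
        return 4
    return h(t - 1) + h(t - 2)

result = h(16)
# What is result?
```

Build up from base cases: h(0)=3, h(1)=4, h(2)=7, h(3)=11, h(4)=18, h(5)=29, h(6)=47, ..., h(16)=5778

Answer: 5778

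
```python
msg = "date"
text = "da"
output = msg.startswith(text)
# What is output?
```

Trace:
`msg = "date"` → msg = 'date'
`text = "da"` → text = 'da'
`output = msg.startswith(text)` → output = True
So output = True

Answer: True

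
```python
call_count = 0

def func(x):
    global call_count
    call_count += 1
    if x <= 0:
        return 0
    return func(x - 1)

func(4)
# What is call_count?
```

Linear recursion stepping by 1: 5 calls from x=4 down to ≤0.

Answer: 5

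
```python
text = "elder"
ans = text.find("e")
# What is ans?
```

Trace:
`text = "elder"` → text = 'elder'
`ans = text.find("e")` → ans = 0
So ans = 0

Answer: 0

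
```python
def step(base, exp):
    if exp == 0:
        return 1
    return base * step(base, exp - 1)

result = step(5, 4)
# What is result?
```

step(5, 4) = 5 * 5 * 5 * 5 = 625

Answer: 625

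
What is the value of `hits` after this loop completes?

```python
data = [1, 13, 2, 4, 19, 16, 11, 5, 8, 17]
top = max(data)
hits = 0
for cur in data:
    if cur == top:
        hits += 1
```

Count of max value 19 in [1, 13, 2, 4, 19, 16, 11, 5, 8, 17]
`hits` takes the values: 0 → 1

Answer: 1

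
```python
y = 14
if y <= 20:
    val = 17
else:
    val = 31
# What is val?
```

Trace:
`y = 14` → y = 14
`if y <= 20: ...` → y <= 20 is True → val = 17
So val = 17

Answer: 17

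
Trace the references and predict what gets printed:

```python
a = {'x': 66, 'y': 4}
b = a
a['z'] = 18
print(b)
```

Key concept: dict aliasing.
Step by step:
`a = {'x': 66, 'y': 4}` → a = {'x': 66, 'y': 4}
`b = a` → b = {'x': 66, 'y': 4} (same object as a)
`a['z'] = 18` → a = {'x': 66, 'y': 4, 'z': 18} (same object as b); b = {'x': 66, 'y': 4, 'z': 18} (same object as a)
`print(b)` → prints {'x': 66, 'y': 4, 'z': 18}

Answer: {'x': 66, 'y': 4, 'z': 18}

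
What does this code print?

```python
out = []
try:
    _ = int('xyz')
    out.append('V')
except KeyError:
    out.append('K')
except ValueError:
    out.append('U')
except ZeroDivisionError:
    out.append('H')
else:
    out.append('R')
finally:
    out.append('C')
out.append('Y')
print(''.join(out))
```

Execution trace: 'U' (except ValueError) → 'C' (finally) → 'Y' (after the try/except). Output: UCY

Answer: UCY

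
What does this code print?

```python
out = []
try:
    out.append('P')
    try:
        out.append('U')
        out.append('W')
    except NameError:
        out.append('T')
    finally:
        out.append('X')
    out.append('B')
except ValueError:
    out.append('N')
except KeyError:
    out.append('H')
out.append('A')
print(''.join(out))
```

Execution trace: 'P' (try body) → 'U' (inner try body) → 'W' (inner try body, no exception) → 'X' (inner finally) → 'B' (try body, no exception) → 'A' (after the try/except). Output: PUWXBA

Answer: PUWXBA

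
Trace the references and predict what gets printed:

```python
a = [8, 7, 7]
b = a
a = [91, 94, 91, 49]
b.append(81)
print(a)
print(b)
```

Key concept: rebinding vs mutation: a is rebound to a new list, b still points at the original.
Step by step:
`a = [8, 7, 7]` → a = [8, 7, 7]
`b = a` → b = [8, 7, 7] (same object as a)
`a = [91, 94, 91, 49]` → a = [91, 94, 91, 49]
`b.append(81)` → b = [8, 7, 7, 81]
`print(a)` → prints [91, 94, 91, 49]
`print(b)` → prints [8, 7, 7, 81]

Answer:
[91, 94, 91, 49]
[8, 7, 7, 81]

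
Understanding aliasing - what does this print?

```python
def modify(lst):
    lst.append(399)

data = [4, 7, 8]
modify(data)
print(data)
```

Key concept: function modifies passed list.
Step by step:
`data = [4, 7, 8]` → data = [4, 7, 8]
`modify(data)` → data = [4, 7, 8, 399]
`print(data)` → prints [4, 7, 8, 399]

Answer: [4, 7, 8, 399]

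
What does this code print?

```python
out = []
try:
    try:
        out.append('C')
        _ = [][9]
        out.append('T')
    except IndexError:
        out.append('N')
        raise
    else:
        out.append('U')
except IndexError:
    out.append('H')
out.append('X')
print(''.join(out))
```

Execution trace: 'C' (inner try body) → 'N' (inner except IndexError) → 'H' (outer except IndexError) → 'X' (after the try/except). Output: CNHX

Answer: CNHX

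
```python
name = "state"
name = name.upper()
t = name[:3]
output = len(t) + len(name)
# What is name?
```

Trace:
`name = "state"` → name = 'state'
`name = name.upper()` → name = 'STATE'
`t = name[:3]` → t = 'STA'
`output = len(t) + len(name)` → output = 8
So name = 'STATE'

Answer: 'STATE'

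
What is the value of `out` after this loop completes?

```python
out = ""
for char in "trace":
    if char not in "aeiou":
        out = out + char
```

Remove vowels from 'trace'
`out` takes the values: "" → "t" → "tr" → "trc"

Answer: "trc"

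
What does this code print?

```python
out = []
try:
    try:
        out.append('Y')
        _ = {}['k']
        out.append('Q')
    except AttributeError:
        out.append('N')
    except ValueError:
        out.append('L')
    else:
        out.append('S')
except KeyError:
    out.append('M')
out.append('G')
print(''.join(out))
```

Execution trace: 'Y' (try body) → 'M' (outer except KeyError) → 'G' (after the try/except). Output: YMG

Answer: YMG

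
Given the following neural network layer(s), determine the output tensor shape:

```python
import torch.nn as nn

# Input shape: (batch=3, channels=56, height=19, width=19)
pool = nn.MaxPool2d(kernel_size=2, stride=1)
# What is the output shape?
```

Input: (3, 56, 19, 19) -> Output: (3, 56, 18, 18)

Answer: (3, 56, 18, 18)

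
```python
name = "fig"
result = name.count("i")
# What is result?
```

Trace:
`name = "fig"` → name = 'fig'
`result = name.count("i")` → result = 1
So result = 1

Answer: 1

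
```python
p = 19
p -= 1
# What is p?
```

Trace:
`p = 19` → p = 19
`p -= 1` → p = 18
So p = 18

Answer: 18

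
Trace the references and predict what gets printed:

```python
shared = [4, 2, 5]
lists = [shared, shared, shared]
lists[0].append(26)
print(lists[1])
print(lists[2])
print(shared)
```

Key concept: list of same reference.
Step by step:
`shared = [4, 2, 5]` → shared = [4, 2, 5]
`lists = [shared, shared, shared]` → lists = [[4, 2, 5], [4, 2, 5], [4, 2, 5]]
`lists[0].append(26)` → shared = [4, 2, 5, 26]; lists = [[4, 2, 5, 26], [4, 2, 5, 26], [4, 2, 5, 26]]
`print(lists[1])` → prints [4, 2, 5, 26]
`print(lists[2])` → prints [4, 2, 5, 26]
`print(shared)` → prints [4, 2, 5, 26]

Answer:
[4, 2, 5, 26]
[4, 2, 5, 26]
[4, 2, 5, 26]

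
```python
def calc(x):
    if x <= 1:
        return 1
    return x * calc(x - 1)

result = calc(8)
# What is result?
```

calc(8) = 8 * 7 * 6 * 5 * 4 * 3 * 2 * 1 = 40320

Answer: 40320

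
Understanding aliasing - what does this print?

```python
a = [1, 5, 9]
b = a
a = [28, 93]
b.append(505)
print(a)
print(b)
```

Key concept: rebinding vs mutation: a is rebound to a new list, b still points at the original.
Step by step:
`a = [1, 5, 9]` → a = [1, 5, 9]
`b = a` → b = [1, 5, 9] (same object as a)
`a = [28, 93]` → a = [28, 93]
`b.append(505)` → b = [1, 5, 9, 505]
`print(a)` → prints [28, 93]
`print(b)` → prints [1, 5, 9, 505]

Answer:
[28, 93]
[1, 5, 9, 505]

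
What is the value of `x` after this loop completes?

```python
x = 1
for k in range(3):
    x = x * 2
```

Multiply by 2, 3 times: 1 * 2^3 = 8
`x` takes the values: 1 → 2 → 4 → 8

Answer: 8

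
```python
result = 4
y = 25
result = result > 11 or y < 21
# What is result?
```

Trace:
`result = 4` → result = 4
`y = 25` → y = 25
`result = result > 11 or y < 21` → result = False
So result = False

Answer: False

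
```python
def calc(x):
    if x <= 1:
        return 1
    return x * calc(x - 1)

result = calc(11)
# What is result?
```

calc(11) = 11 * 10 * 9 * 8 * 7 * 6 * 5 * 4 * 3 * 2 * 1 = 39916800

Answer: 39916800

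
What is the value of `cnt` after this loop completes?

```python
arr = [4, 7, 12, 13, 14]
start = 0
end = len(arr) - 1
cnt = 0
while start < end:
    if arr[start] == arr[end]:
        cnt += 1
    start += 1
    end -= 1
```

Count matching pairs from ends
`cnt` takes the values: 0

Answer: 0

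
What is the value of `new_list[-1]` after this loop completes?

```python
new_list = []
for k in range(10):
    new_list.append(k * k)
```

Last element of squares 0 to 9
`new_list` takes the values: [] → [0] → [0, 1] → [0, 1, 4] → [0, 1, 4, 9] → [0, 1, 4, 9, 16] → [0, 1, 4, 9, 16, 25] → [0, 1, 4, 9, 16, 25, 36] → [0, 1, 4, 9, 16, 25, 36, 49] → [0, 1, 4, 9, 16, 25, 36, 49, 64] → [0, 1, 4, 9, 16, 25, 36, 49, 64, 81]
So `new_list[-1]` = 81

Answer: 81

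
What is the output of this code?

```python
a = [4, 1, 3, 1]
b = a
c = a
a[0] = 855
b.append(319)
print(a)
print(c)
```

Key concept: multiple aliases.
Step by step:
`a = [4, 1, 3, 1]` → a = [4, 1, 3, 1]
`b = a` → b = [4, 1, 3, 1] (same object as a)
`c = a` → c = [4, 1, 3, 1] (same object as a, b)
`a[0] = 855` → a = [855, 1, 3, 1] (same object as b, c); b = [855, 1, 3, 1] (same object as a, c); c = [855, 1, 3, 1] (same object as a, b)
`b.append(319)` → a = [855, 1, 3, 1, 319] (same object as b, c); b = [855, 1, 3, 1, 319] (same object as a, c); c = [855, 1, 3, 1, 319] (same object as a, b)
`print(a)` → prints [855, 1, 3, 1, 319]
`print(c)` → prints [855, 1, 3, 1, 319]

Answer:
[855, 1, 3, 1, 319]
[855, 1, 3, 1, 319]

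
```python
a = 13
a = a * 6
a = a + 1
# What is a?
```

Trace:
`a = 13` → a = 13
`a = a * 6` → a = 78
`a = a + 1` → a = 79
So a = 79

Answer: 79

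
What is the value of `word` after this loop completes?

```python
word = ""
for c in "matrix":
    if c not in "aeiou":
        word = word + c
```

Remove vowels from 'matrix'
`word` takes the values: "" → "m" → "mt" → "mtr" → "mtrx"

Answer: "mtrx"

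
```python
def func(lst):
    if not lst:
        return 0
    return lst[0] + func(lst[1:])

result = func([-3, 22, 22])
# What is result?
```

(-3) + 22 + 22 + 0 = 41

Answer: 41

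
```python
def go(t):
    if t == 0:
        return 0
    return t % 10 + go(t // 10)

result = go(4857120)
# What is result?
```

Sum of digits of 4857120: 0 + 2 + 1 + 7 + 5 + 8 + 4 = 27

Answer: 27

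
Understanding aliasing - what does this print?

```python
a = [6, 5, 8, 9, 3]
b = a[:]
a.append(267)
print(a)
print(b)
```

Key concept: slice [:] creates copy.
Step by step:
`a = [6, 5, 8, 9, 3]` → a = [6, 5, 8, 9, 3]
`b = a[:]` → b = [6, 5, 8, 9, 3]
`a.append(267)` → a = [6, 5, 8, 9, 3, 267]
`print(a)` → prints [6, 5, 8, 9, 3, 267]
`print(b)` → prints [6, 5, 8, 9, 3]

Answer:
[6, 5, 8, 9, 3, 267]
[6, 5, 8, 9, 3]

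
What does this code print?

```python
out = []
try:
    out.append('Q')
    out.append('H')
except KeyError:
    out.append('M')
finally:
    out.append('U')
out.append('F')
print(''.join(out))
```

Execution trace: 'Q' (try body) → 'H' (try body, no exception) → 'U' (finally) → 'F' (after the try/except). Output: QHUF

Answer: QHUF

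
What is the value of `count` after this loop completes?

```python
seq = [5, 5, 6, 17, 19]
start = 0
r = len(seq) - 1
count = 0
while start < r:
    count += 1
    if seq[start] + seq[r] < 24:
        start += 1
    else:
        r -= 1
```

Steps to find pair summing to 24
`count` takes the values: 0 → 1 → 2 → 3 → 4

Answer: 4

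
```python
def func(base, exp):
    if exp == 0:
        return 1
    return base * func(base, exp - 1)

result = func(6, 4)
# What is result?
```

func(6, 4) = 6 * 6 * 6 * 6 = 1296

Answer: 1296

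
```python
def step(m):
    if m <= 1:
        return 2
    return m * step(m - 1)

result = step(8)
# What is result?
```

step(8) = 8 * 7 * 6 * 5 * 4 * 3 * 2 * 2 = 80640

Answer: 80640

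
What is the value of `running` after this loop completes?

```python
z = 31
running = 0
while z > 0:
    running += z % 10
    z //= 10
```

Sum digits of 31
`running` takes the values: 0 → 1 → 4

Answer: 4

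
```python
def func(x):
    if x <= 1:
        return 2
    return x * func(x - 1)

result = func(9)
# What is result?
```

func(9) = 9 * 8 * 7 * 6 * 5 * 4 * 3 * 2 * 2 = 725760

Answer: 725760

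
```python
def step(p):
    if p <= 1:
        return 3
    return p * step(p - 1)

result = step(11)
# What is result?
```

step(11) = 11 * 10 * 9 * 8 * 7 * 6 * 5 * 4 * 3 * 2 * 3 = 119750400

Answer: 119750400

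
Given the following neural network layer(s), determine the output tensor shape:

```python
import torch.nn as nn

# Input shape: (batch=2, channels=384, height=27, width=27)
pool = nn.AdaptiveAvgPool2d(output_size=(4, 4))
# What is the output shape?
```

Input: (2, 384, 27, 27) -> Output: (2, 384, 4, 4)

Answer: (2, 384, 4, 4)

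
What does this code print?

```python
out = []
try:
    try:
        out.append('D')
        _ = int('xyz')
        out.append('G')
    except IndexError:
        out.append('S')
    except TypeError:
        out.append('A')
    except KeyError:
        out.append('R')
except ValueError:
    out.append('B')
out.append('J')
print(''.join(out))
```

Execution trace: 'D' (try body) → 'B' (outer except ValueError) → 'J' (after the try/except). Output: DBJ

Answer: DBJ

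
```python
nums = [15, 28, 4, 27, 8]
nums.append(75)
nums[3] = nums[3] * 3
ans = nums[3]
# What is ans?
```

Trace:
`nums = [15, 28, 4, 27, 8]` → nums = [15, 28, 4, 27, 8]
`nums.append(75)` → nums = [15, 28, 4, 27, 8, 75]
`nums[3] = nums[3] * 3` → nums = [15, 28, 4, 81, 8, 75]
`ans = nums[3]` → ans = 81
So ans = 81

Answer: 81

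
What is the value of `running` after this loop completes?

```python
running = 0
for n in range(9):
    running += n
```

Sum of 0 to 8 = 36
`running` takes the values: 0 → 1 → 3 → 6 → 10 → 15 → 21 → 28 → 36

Answer: 36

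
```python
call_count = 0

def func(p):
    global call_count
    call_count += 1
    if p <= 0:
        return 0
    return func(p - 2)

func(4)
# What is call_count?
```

Linear recursion stepping by 2: 3 calls from p=4 down to ≤0.

Answer: 3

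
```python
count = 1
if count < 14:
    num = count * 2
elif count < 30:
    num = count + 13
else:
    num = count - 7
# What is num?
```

Trace:
`count = 1` → count = 1
`if count < 14: ...` → count < 14 is True → num = 2
So num = 2

Answer: 2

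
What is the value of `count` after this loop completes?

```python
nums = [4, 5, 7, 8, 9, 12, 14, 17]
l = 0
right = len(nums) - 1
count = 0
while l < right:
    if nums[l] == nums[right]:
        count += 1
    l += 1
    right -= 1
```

Count matching pairs from ends
`count` takes the values: 0

Answer: 0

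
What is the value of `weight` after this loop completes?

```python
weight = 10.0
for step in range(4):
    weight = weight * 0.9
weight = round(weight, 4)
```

Exponential decay: 10.0 * 0.9^4
`weight` takes the values: 10.0 → 9.0 → 8.1 → 7.29 → 6.561

Answer: 6.561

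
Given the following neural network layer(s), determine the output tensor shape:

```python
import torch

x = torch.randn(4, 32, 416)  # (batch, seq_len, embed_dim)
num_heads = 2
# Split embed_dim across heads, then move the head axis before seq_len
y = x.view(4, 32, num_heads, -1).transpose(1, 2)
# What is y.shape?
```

Input: (4, 32, 416) -> head_dim = 416 // 2 = 208; after view: (4, 32, 2, 208) -> after transpose(1, 2): (4, 2, 32, 208) -> Output: (4, 2, 32, 208)

Answer: (4, 2, 32, 208)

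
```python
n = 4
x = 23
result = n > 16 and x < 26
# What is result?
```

Trace:
`n = 4` → n = 4
`x = 23` → x = 23
`result = n > 16 and x < 26` → result = False
So result = False

Answer: False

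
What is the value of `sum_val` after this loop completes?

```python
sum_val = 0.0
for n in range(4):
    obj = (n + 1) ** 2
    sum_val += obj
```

Sum of squared losses 1² + 2² + ... + 4²
`sum_val` takes the values: 0.0 → 1.0 → 5.0 → 14.0 → 30.0

Answer: 30.0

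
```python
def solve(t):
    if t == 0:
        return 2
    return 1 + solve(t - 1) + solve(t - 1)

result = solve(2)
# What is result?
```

solve(t) = 1 + 2·solve(t-1), solve(0)=2. Closed form: (2+1)·2^2 - 1 = 11.

Answer: 11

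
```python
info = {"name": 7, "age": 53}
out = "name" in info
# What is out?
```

Trace:
`info = {"name": 7, "age": 53}` → info = {'name': 7, 'age': 53}
`out = "name" in info` → out = True
So out = True

Answer: True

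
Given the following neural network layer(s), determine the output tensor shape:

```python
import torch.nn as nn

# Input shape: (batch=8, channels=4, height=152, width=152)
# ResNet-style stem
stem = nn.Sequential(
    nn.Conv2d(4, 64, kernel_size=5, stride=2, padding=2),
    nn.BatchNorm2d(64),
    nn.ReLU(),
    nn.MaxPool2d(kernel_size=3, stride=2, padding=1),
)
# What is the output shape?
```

Input: (8, 4, 152, 152) -> after Conv2d 5x5 stride=2: (8, 64, 76, 76) -> Output: (8, 64, 38, 38)

Answer: (8, 64, 38, 38)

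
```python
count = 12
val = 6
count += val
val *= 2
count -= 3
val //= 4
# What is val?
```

Trace:
`count = 12` → count = 12
`val = 6` → val = 6
`count += val` → count = 18
`val *= 2` → val = 12
`count -= 3` → count = 15
`val //= 4` → val = 3
So val = 3

Answer: 3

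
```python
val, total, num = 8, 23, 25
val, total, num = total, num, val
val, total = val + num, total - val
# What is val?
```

Trace:
`val, total, num = 8, 23, 25` → val = 8; total = 23; num = 25
`val, total, num = total, num, val` → val = 23; total = 25; num = 8
`val, total = val + num, total - val` → val = 31; total = 2
So val = 31

Answer: 31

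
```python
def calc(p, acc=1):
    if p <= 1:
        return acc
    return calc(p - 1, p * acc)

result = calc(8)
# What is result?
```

Accumulator trace (n, acc): (8, 1) -> (7, 8) -> (6, 56) -> (5, 336) -> (4, 1680) -> (3, 6720) -> (2, 20160) -> (1, 40320) -> return 40320

Answer: 40320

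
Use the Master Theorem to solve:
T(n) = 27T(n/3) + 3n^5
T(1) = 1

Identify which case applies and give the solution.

a=27, b=3, f(n)=3n^5. log_3(27) = 3. Since c=5 > 3 and the regularity condition holds (27(n/3)^5 = (27/3^5)n^5 with 27/3^5 < 1), Case 3 applies: T(n) = Θ(f(n)) = O(n^5).

Answer: O(n^5) - Case 3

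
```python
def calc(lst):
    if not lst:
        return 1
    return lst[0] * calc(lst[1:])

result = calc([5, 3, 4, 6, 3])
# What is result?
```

Product over [5, 3, 4, 6, 3] = 5 * 3 * 4 * 6 * 3 = 1080

Answer: 1080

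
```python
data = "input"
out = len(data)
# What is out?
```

Trace:
`data = "input"` → data = 'input'
`out = len(data)` → out = 5
So out = 5

Answer: 5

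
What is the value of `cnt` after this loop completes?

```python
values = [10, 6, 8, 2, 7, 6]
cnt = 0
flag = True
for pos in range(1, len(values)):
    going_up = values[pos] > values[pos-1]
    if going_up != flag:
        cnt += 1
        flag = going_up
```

Count direction changes in [10, 6, 8, 2, 7, 6]
`cnt` takes the values: 0 → 1 → 2 → 3 → 4 → 5

Answer: 5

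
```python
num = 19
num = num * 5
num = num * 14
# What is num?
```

Trace:
`num = 19` → num = 19
`num = num * 5` → num = 95
`num = num * 14` → num = 1330
So num = 1330

Answer: 1330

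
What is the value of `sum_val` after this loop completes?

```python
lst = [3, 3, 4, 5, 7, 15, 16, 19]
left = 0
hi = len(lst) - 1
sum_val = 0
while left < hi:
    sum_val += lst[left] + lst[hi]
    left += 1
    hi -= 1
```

Sum of pairs from ends
`sum_val` takes the values: 0 → 22 → 41 → 60 → 72

Answer: 72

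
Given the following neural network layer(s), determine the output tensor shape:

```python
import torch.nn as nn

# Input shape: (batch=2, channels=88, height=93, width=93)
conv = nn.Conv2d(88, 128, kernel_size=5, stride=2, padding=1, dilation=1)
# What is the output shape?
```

Input: (2, 88, 93, 93) -> Output: (2, 128, 46, 46)

Answer: (2, 128, 46, 46)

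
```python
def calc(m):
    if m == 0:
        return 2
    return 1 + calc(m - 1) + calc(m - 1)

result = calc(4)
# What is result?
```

calc(m) = 1 + 2·calc(m-1), calc(0)=2. Closed form: (2+1)·2^4 - 1 = 47.

Answer: 47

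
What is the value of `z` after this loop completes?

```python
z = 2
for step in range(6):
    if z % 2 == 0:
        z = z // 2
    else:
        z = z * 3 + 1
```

Collatz-style transformation from 2
`z` takes the values: 2 → 1 → 4 → 2 → 1 → 4 → 2

Answer: 2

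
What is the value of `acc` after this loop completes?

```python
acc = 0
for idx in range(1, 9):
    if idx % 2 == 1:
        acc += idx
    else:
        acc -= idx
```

Add odd, subtract even
`acc` takes the values: 0 → 1 → -1 → 2 → -2 → 3 → -3 → 4 → -4

Answer: -4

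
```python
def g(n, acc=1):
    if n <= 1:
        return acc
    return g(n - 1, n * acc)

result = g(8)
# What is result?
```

Accumulator trace (n, acc): (8, 1) -> (7, 8) -> (6, 56) -> (5, 336) -> (4, 1680) -> (3, 6720) -> (2, 20160) -> (1, 40320) -> return 40320

Answer: 40320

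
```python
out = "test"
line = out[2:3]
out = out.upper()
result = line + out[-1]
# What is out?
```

Trace:
`out = "test"` → out = 'test'
`line = out[2:3]` → line = 's'
`out = out.upper()` → out = 'TEST'
`result = line + out[-1]` → result = 'sT'
So out = 'TEST'

Answer: 'TEST'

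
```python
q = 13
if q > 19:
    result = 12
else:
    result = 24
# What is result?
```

Trace:
`q = 13` → q = 13
`if q > 19: ...` → q > 19 is False, take else branch → result = 24
So result = 24

Answer: 24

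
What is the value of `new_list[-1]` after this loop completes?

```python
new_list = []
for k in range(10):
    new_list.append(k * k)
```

Last element of squares 0 to 9
`new_list` takes the values: [] → [0] → [0, 1] → [0, 1, 4] → [0, 1, 4, 9] → [0, 1, 4, 9, 16] → [0, 1, 4, 9, 16, 25] → [0, 1, 4, 9, 16, 25, 36] → [0, 1, 4, 9, 16, 25, 36, 49] → [0, 1, 4, 9, 16, 25, 36, 49, 64] → [0, 1, 4, 9, 16, 25, 36, 49, 64, 81]
So `new_list[-1]` = 81

Answer: 81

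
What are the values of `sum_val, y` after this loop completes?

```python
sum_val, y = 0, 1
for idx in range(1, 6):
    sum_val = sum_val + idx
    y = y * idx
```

Sum and factorial of 1 to 5
`sum_val, y` takes the values: (0, 1) → (1, 1) → (3, 1) → (3, 2) → (6, 2) → (6, 6) → (10, 6) → (10, 24) → (15, 24) → (15, 120)

Answer: 15, 120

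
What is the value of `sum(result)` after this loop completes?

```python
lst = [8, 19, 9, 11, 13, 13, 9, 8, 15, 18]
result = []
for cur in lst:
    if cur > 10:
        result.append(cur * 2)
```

Sum of doubled values > 10
`result` takes the values: [] → [38] → [38, 22] → [38, 22, 26] → [38, 22, 26, 26] → [38, 22, 26, 26, 30] → [38, 22, 26, 26, 30, 36]
So `sum(result)` = 178

Answer: 178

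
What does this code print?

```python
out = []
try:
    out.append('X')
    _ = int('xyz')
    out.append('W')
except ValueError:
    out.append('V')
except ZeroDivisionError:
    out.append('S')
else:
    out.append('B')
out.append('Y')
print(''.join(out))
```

Execution trace: 'X' (try body) → 'V' (except ValueError) → 'Y' (after the try/except). Output: XVY

Answer: XVY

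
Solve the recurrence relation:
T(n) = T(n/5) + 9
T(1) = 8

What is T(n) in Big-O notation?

Each step divides n by 5 and adds 9. After log_5(n) steps we reach T(1)=8. So T(n) = 9·log_5(n) + 8 = O(log n).

Answer: O(log n)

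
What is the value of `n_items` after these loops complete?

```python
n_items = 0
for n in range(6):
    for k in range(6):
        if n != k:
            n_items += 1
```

6² - 6 (exclude diagonal)
`n_items` takes the values: 0 → 1 → 2 → 3 → 4 → 5 → 6 → 7 → 8 → 9 → 10 → 11 → 12 → 13 → 14 → 15 → 16 → 17 → 18 → 19 → 20 → 21 → 22 → 23 → 24 → 25 → 26 → 27 → 28 → 29 → 30

Answer: 30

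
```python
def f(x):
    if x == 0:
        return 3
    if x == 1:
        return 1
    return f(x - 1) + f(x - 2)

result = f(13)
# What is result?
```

Build up from base cases: f(0)=3, f(1)=1, f(2)=4, f(3)=5, f(4)=9, f(5)=14, f(6)=23, ..., f(13)=665

Answer: 665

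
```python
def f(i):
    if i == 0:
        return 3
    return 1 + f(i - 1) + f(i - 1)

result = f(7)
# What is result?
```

f(i) = 1 + 2·f(i-1), f(0)=3. Closed form: (3+1)·2^7 - 1 = 511.

Answer: 511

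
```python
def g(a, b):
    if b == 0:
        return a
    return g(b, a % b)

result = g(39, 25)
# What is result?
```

g(39, 25) -> g(25, 14) -> g(14, 11) -> g(11, 3) -> g(3, 2) -> g(2, 1) -> g(1, 0) -> 1

Answer: 1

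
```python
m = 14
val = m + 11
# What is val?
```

Trace:
`m = 14` → m = 14
`val = m + 11` → val = 25
So val = 25

Answer: 25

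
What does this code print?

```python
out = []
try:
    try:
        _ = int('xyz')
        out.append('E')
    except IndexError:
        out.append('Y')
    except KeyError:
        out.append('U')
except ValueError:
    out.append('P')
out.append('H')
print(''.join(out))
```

Execution trace: 'P' (outer except ValueError) → 'H' (after the try/except). Output: PH

Answer: PH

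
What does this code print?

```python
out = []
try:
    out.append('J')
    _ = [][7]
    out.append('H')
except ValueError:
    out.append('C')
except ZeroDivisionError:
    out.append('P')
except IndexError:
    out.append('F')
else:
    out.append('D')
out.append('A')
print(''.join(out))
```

Execution trace: 'J' (try body) → 'F' (except IndexError) → 'A' (after the try/except). Output: JFA

Answer: JFA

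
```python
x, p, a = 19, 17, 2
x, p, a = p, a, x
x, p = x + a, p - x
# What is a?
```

Trace:
`x, p, a = 19, 17, 2` → x = 19; p = 17; a = 2
`x, p, a = p, a, x` → x = 17; p = 2; a = 19
`x, p = x + a, p - x` → x = 36; p = -15
So a = 19

Answer: 19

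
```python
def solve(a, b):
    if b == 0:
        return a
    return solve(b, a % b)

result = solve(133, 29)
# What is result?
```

solve(133, 29) -> solve(29, 17) -> solve(17, 12) -> solve(12, 5) -> solve(5, 2) -> solve(2, 1) -> solve(1, 0) -> 1

Answer: 1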